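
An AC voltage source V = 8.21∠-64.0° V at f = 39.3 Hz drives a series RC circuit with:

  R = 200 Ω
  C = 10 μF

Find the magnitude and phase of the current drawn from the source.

Step 1 — Angular frequency: ω = 2π·f = 2π·39.3 = 246.9 rad/s.
Step 2 — Component impedances:
  R: Z = R = 200 Ω
  C: Z = 1/(jωC) = -j/(ω·C) = 0 - j405 Ω
Step 3 — Series combination: Z_total = R + C = 200 - j405 Ω = 451.7∠-63.7° Ω.
Step 4 — Source phasor: V = 8.21∠-64.0° V = 3.599 - j7.379 V.
Step 5 — Ohm's law: I = V / Z_total = (3.599 - j7.379) / (200 - j405) = 0.01818 - j8.973e-05 A.
Step 6 — Convert to polar: |I| = 0.01818 A, ∠I = -0.3°.

I = 0.01818∠-0.3° A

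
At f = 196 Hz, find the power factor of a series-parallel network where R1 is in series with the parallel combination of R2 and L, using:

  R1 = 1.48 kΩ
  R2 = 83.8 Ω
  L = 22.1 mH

Step 1 — Angular frequency: ω = 2π·f = 2π·196 = 1232 rad/s.
Step 2 — Component impedances:
  R1: Z = R = 1480 Ω
  R2: Z = R = 83.8 Ω
  L: Z = jωL = j·1232·0.0221 = 0 + j27.22 Ω
Step 3 — Parallel branch: R2 || L = 1/(1/R2 + 1/L) = 7.996 + j24.62 Ω.
Step 4 — Series with R1: Z_total = R1 + (R2 || L) = 1488 + j24.62 Ω = 1488∠0.9° Ω.
Step 5 — Power factor: PF = cos(φ) = Re(Z)/|Z| = 1488/1488.2 = 0.9999.
Step 6 — Type: Im(Z) = 24.62 ⇒ lagging (phase φ = 0.9°).

PF = 0.9999 (lagging, φ = 0.9°)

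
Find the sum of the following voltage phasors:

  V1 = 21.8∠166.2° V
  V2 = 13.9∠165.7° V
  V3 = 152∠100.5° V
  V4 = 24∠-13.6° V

Step 1 — Convert each phasor to rectangular form:
  V1 = 21.8·(cos(166.2°) + j·sin(166.2°)) = -21.17 + j5.2 V
  V2 = 13.9·(cos(165.7°) + j·sin(165.7°)) = -13.47 + j3.433 V
  V3 = 152·(cos(100.5°) + j·sin(100.5°)) = -27.7 + j149.5 V
  V4 = 24·(cos(-13.6°) + j·sin(-13.6°)) = 23.33 - j5.643 V
Step 2 — Sum components: V_total = -39.01 + j152.4 V.
Step 3 — Convert to polar: |V_total| = 157.4 V, ∠V_total = 104.4°.

V_total = 157.4∠104.4° V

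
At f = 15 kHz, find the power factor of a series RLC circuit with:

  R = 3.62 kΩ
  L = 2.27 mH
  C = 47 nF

Step 1 — Angular frequency: ω = 2π·f = 2π·1.5e+04 = 9.425e+04 rad/s.
Step 2 — Component impedances:
  R: Z = R = 3620 Ω
  L: Z = jωL = j·9.425e+04·0.00227 = 0 + j213.9 Ω
  C: Z = 1/(jωC) = -j/(ω·C) = 0 - j225.8 Ω
Step 3 — Series combination: Z_total = R + L + C = 3620 - j11.81 Ω = 3620∠-0.2° Ω.
Step 4 — Power factor: PF = cos(φ) = Re(Z)/|Z| = 3620/3620 = 1.
Step 5 — Type: Im(Z) = -11.81 ⇒ leading (phase φ = -0.2°).

PF = 1 (leading, φ = -0.2°)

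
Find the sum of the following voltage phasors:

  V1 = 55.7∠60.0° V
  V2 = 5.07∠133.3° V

Step 1 — Convert each phasor to rectangular form:
  V1 = 55.7·(cos(60.0°) + j·sin(60.0°)) = 27.85 + j48.24 V
  V2 = 5.07·(cos(133.3°) + j·sin(133.3°)) = -3.477 + j3.69 V
Step 2 — Sum components: V_total = 24.37 + j51.93 V.
Step 3 — Convert to polar: |V_total| = 57.36 V, ∠V_total = 64.9°.

V_total = 57.36∠64.9° V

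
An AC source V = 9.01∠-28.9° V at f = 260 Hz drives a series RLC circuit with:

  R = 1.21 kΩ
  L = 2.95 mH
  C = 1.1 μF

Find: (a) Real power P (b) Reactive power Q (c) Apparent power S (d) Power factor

Step 1 — Angular frequency: ω = 2π·f = 2π·260 = 1634 rad/s.
Step 2 — Component impedances:
  R: Z = R = 1210 Ω
  L: Z = jωL = j·1634·0.00295 = 0 + j4.819 Ω
  C: Z = 1/(jωC) = -j/(ω·C) = 0 - j556.5 Ω
Step 3 — Series combination: Z_total = R + L + C = 1210 - j551.7 Ω = 1330∠-24.5° Ω.
Step 4 — Source phasor: V = 9.01∠-28.9° V = 7.888 - j4.354 V.
Step 5 — Current: I = V / Z = 0.006755 - j0.0005187 A = 0.006775∠-4.4° A.
Step 6 — Complex power: S = V·I* = 0.05555 - j0.02532 VA.
Step 7 — Real power: P = Re(S) = 0.05555 W.
Step 8 — Reactive power: Q = Im(S) = -0.02532 VAR.
Step 9 — Apparent power: |S| = 0.06105 VA.
Step 10 — Power factor: PF = P/|S| = 0.9099 (leading).

(a) P = 0.05555 W  (b) Q = -0.02532 VAR  (c) S = 0.06105 VA  (d) PF = 0.9099 (leading)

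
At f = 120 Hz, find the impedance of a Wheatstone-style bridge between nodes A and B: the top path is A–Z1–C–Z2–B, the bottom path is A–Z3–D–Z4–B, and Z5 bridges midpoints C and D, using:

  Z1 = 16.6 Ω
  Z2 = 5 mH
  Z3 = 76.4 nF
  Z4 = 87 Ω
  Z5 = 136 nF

Step 1 — Angular frequency: ω = 2π·f = 2π·120 = 754 rad/s.
Step 2 — Component impedances:
  Z1: Z = R = 16.6 Ω
  Z2: Z = jωL = j·754·0.005 = 0 + j3.77 Ω
  Z3: Z = 1/(jωC) = -j/(ω·C) = 0 - j1.736e+04 Ω
  Z4: Z = R = 87 Ω
  Z5: Z = 1/(jωC) = -j/(ω·C) = 0 - j9752 Ω
Step 3 — Bridge requires nodal analysis (the Z5 bridge couples midpoints C and D, so the two paths cannot be reduced to a simple series/parallel combination). Setting node B to ground and injecting 1 A at node A, the 3-node admittance system at A, C, D solves to V_A = Z_AB = 16.61 + j3.756 Ω = 17.03∠12.7° Ω.

Z = 16.61 + j3.756 Ω = 17.03∠12.7° Ω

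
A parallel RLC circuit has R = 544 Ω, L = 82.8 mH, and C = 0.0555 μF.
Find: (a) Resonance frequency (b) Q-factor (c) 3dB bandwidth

Step 1 — Resonance: ω₀ = 1/√(LC) = 1/√(0.0828·5.55e-08) = 1.475e+04 rad/s.
Step 2 — f₀ = ω₀/(2π) = 2348 Hz.
Step 3 — Parallel Q: Q = R/(ω₀L) = 544/(1.475e+04·0.0828) = 0.4454.
Step 4 — Bandwidth: Δω = ω₀/Q = 3.312e+04 rad/s; BW = Δω/(2π) = 5271 Hz.

(a) f₀ = 2348 Hz  (b) Q = 0.4454  (c) BW = 5271 Hz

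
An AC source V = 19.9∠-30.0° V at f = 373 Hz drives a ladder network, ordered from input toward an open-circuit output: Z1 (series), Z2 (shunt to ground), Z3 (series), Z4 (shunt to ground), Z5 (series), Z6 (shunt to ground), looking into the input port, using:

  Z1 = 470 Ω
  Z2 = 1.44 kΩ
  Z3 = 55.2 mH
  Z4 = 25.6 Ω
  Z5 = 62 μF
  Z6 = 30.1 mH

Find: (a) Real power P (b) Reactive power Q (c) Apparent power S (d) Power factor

Step 1 — Angular frequency: ω = 2π·f = 2π·373 = 2344 rad/s.
Step 2 — Component impedances:
  Z1: Z = R = 470 Ω
  Z2: Z = R = 1440 Ω
  Z3: Z = jωL = j·2344·0.0552 = 0 + j129.4 Ω
  Z4: Z = R = 25.6 Ω
  Z5: Z = 1/(jωC) = -j/(ω·C) = 0 - j6.882 Ω
  Z6: Z = jωL = j·2344·0.0301 = 0 + j70.54 Ω
Step 3 — Ladder network (open output): work backward from the far end, alternating series and parallel combinations. Z_in = 504.3 + j132.9 Ω = 521.5∠14.8° Ω.
Step 4 — Source phasor: V = 19.9∠-30.0° V = 17.23 - j9.95 V.
Step 5 — Current: I = V / Z = 0.02709 - j0.02687 A = 0.03816∠-44.8° A.
Step 6 — Complex power: S = V·I* = 0.7343 + j0.1935 VA.
Step 7 — Real power: P = Re(S) = 0.7343 W.
Step 8 — Reactive power: Q = Im(S) = 0.1935 VAR.
Step 9 — Apparent power: |S| = 0.7594 VA.
Step 10 — Power factor: PF = P/|S| = 0.967 (lagging).

(a) P = 0.7343 W  (b) Q = 0.1935 VAR  (c) S = 0.7594 VA  (d) PF = 0.967 (lagging)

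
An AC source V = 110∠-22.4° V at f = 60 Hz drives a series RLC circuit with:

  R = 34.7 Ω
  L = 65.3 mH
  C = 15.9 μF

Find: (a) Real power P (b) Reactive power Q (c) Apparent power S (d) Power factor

Step 1 — Angular frequency: ω = 2π·f = 2π·60 = 377 rad/s.
Step 2 — Component impedances:
  R: Z = R = 34.7 Ω
  L: Z = jωL = j·377·0.0653 = 0 + j24.62 Ω
  C: Z = 1/(jωC) = -j/(ω·C) = 0 - j166.8 Ω
Step 3 — Series combination: Z_total = R + L + C = 34.7 - j142.2 Ω = 146.4∠-76.3° Ω.
Step 4 — Source phasor: V = 110∠-22.4° V = 101.7 - j41.92 V.
Step 5 — Current: I = V / Z = 0.4429 + j0.6071 A = 0.7514∠53.9° A.
Step 6 — Complex power: S = V·I* = 19.59 - j80.3 VA.
Step 7 — Real power: P = Re(S) = 19.59 W.
Step 8 — Reactive power: Q = Im(S) = -80.3 VAR.
Step 9 — Apparent power: |S| = 82.66 VA.
Step 10 — Power factor: PF = P/|S| = 0.237 (leading).

(a) P = 19.59 W  (b) Q = -80.3 VAR  (c) S = 82.66 VA  (d) PF = 0.237 (leading)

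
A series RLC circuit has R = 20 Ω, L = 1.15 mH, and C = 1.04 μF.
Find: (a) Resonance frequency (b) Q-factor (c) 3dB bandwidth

Step 1 — Resonance: ω₀ = 1/√(LC) = 1/√(0.00115·1.04e-06) = 2.892e+04 rad/s.
Step 2 — f₀ = ω₀/(2π) = 4602 Hz.
Step 3 — Series Q: Q = ω₀L/R = 2.892e+04·0.00115/20 = 1.663.
Step 4 — Bandwidth: Δω = ω₀/Q = 1.739e+04 rad/s; BW = Δω/(2π) = 2768 Hz.

(a) f₀ = 4602 Hz  (b) Q = 1.663  (c) BW = 2768 Hz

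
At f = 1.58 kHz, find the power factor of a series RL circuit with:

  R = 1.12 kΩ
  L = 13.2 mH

Step 1 — Angular frequency: ω = 2π·f = 2π·1580 = 9927 rad/s.
Step 2 — Component impedances:
  R: Z = R = 1120 Ω
  L: Z = jωL = j·9927·0.0132 = 0 + j131 Ω
Step 3 — Series combination: Z_total = R + L = 1120 + j131 Ω = 1128∠6.7° Ω.
Step 4 — Power factor: PF = cos(φ) = Re(Z)/|Z| = 1120/1127.64 = 0.9932.
Step 5 — Type: Im(Z) = 131 ⇒ lagging (phase φ = 6.7°).

PF = 0.9932 (lagging, φ = 6.7°)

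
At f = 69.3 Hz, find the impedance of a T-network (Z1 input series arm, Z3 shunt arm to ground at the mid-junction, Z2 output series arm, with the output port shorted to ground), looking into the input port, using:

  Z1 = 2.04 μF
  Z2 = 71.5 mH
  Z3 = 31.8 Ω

Step 1 — Angular frequency: ω = 2π·f = 2π·69.3 = 435.4 rad/s.
Step 2 — Component impedances:
  Z1: Z = 1/(jωC) = -j/(ω·C) = 0 - j1126 Ω
  Z2: Z = jωL = j·435.4·0.0715 = 0 + j31.13 Ω
  Z3: Z = R = 31.8 Ω
Step 3 — With the output port shorted to ground, the output series arm Z2 runs from the junction to ground; the shunt arm Z3 also runs from the junction to ground. They appear in parallel: Z3 || Z2 = 15.56 + j15.9 Ω.
Step 4 — Series with input arm Z1: Z_in = Z1 + (Z3 || Z2) = 15.56 - j1110 Ω = 1110∠-89.2° Ω.

Z = 15.56 - j1110 Ω = 1110∠-89.2° Ω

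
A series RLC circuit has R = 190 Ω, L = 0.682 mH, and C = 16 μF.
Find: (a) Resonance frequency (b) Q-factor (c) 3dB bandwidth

Step 1 — Resonance: ω₀ = 1/√(LC) = 1/√(0.000682·1.6e-05) = 9573 rad/s.
Step 2 — f₀ = ω₀/(2π) = 1524 Hz.
Step 3 — Series Q: Q = ω₀L/R = 9573·0.000682/190 = 0.03436.
Step 4 — Bandwidth: Δω = ω₀/Q = 2.786e+05 rad/s; BW = Δω/(2π) = 4.434e+04 Hz.

(a) f₀ = 1524 Hz  (b) Q = 0.03436  (c) BW = 4.434e+04 Hz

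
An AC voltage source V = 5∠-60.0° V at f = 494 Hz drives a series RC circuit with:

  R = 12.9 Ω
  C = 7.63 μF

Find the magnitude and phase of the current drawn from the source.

Step 1 — Angular frequency: ω = 2π·f = 2π·494 = 3104 rad/s.
Step 2 — Component impedances:
  R: Z = R = 12.9 Ω
  C: Z = 1/(jωC) = -j/(ω·C) = 0 - j42.22 Ω
Step 3 — Series combination: Z_total = R + C = 12.9 - j42.22 Ω = 44.15∠-73.0° Ω.
Step 4 — Source phasor: V = 5∠-60.0° V = 2.5 - j4.33 V.
Step 5 — Ohm's law: I = V / Z_total = (2.5 - j4.33) / (12.9 - j42.22) = 0.1103 + j0.0255 A.
Step 6 — Convert to polar: |I| = 0.1132 A, ∠I = 13.0°.

I = 0.1132∠13.0° A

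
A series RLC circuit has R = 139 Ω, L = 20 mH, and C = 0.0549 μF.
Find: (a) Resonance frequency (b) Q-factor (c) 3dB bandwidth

Step 1 — Resonance: ω₀ = 1/√(LC) = 1/√(0.02·5.49e-08) = 3.018e+04 rad/s.
Step 2 — f₀ = ω₀/(2π) = 4803 Hz.
Step 3 — Series Q: Q = ω₀L/R = 3.018e+04·0.02/139 = 4.342.
Step 4 — Bandwidth: Δω = ω₀/Q = 6950 rad/s; BW = Δω/(2π) = 1106 Hz.

(a) f₀ = 4803 Hz  (b) Q = 4.342  (c) BW = 1106 Hz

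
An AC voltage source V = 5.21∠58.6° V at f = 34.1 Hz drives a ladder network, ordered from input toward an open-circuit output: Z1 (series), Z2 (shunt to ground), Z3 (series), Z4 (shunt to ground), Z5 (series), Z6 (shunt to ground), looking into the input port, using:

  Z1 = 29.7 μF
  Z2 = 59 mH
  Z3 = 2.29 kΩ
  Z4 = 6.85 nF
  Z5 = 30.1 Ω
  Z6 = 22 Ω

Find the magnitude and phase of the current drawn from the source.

Step 1 — Angular frequency: ω = 2π·f = 2π·34.1 = 214.3 rad/s.
Step 2 — Component impedances:
  Z1: Z = 1/(jωC) = -j/(ω·C) = 0 - j157.1 Ω
  Z2: Z = jωL = j·214.3·0.059 = 0 + j12.64 Ω
  Z3: Z = R = 2290 Ω
  Z4: Z = 1/(jωC) = -j/(ω·C) = 0 - j6.814e+05 Ω
  Z5: Z = R = 30.1 Ω
  Z6: Z = R = 22 Ω
Step 3 — Ladder network (open output): work backward from the far end, alternating series and parallel combinations. Z_in = 0.06823 - j144.5 Ω = 144.5∠-90.0° Ω.
Step 4 — Source phasor: V = 5.21∠58.6° V = 2.714 + j4.447 V.
Step 5 — Ohm's law: I = V / Z_total = (2.714 + j4.447) / (0.06823 - j144.5) = -0.03076 + j0.0188 A.
Step 6 — Convert to polar: |I| = 0.03605 A, ∠I = 148.6°.

I = 0.03605∠148.6° A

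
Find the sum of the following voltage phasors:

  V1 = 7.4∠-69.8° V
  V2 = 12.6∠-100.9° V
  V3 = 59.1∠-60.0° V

Step 1 — Convert each phasor to rectangular form:
  V1 = 7.4·(cos(-69.8°) + j·sin(-69.8°)) = 2.555 - j6.945 V
  V2 = 12.6·(cos(-100.9°) + j·sin(-100.9°)) = -2.383 - j12.37 V
  V3 = 59.1·(cos(-60.0°) + j·sin(-60.0°)) = 29.55 - j51.18 V
Step 2 — Sum components: V_total = 29.72 - j70.5 V.
Step 3 — Convert to polar: |V_total| = 76.51 V, ∠V_total = -67.1°.

V_total = 76.51∠-67.1° V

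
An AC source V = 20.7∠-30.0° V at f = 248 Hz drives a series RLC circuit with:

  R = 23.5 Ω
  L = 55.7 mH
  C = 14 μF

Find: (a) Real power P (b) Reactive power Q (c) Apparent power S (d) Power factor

Step 1 — Angular frequency: ω = 2π·f = 2π·248 = 1558 rad/s.
Step 2 — Component impedances:
  R: Z = R = 23.5 Ω
  L: Z = jωL = j·1558·0.0557 = 0 + j86.79 Ω
  C: Z = 1/(jωC) = -j/(ω·C) = 0 - j45.84 Ω
Step 3 — Series combination: Z_total = R + L + C = 23.5 + j40.95 Ω = 47.22∠60.2° Ω.
Step 4 — Source phasor: V = 20.7∠-30.0° V = 17.93 - j10.35 V.
Step 5 — Current: I = V / Z = -0.001164 - j0.4384 A = 0.4384∠-90.2° A.
Step 6 — Complex power: S = V·I* = 4.517 + j7.871 VA.
Step 7 — Real power: P = Re(S) = 4.517 W.
Step 8 — Reactive power: Q = Im(S) = 7.871 VAR.
Step 9 — Apparent power: |S| = 9.075 VA.
Step 10 — Power factor: PF = P/|S| = 0.4977 (lagging).

(a) P = 4.517 W  (b) Q = 7.871 VAR  (c) S = 9.075 VA  (d) PF = 0.4977 (lagging)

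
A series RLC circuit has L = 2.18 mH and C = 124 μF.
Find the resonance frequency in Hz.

Step 1 — Resonance condition Im(Z)=0 gives ω₀ = 1/√(LC).
Step 2 — ω₀ = 1/√(0.00218·0.000124) = 1923 rad/s.
Step 3 — f₀ = ω₀/(2π) = 306.1 Hz.

f₀ = 306.1 Hz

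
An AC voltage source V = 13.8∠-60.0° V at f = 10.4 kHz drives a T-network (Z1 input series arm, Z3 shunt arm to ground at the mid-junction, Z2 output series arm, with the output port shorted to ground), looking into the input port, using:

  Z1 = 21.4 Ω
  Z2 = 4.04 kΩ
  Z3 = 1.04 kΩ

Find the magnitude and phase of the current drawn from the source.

Step 1 — Angular frequency: ω = 2π·f = 2π·1.04e+04 = 6.535e+04 rad/s.
Step 2 — Component impedances:
  Z1: Z = R = 21.4 Ω
  Z2: Z = R = 4040 Ω
  Z3: Z = R = 1040 Ω
Step 3 — With the output port shorted to ground, the output series arm Z2 runs from the junction to ground; the shunt arm Z3 also runs from the junction to ground. They appear in parallel: Z3 || Z2 = 827.1 Ω.
Step 4 — Series with input arm Z1: Z_in = Z1 + (Z3 || Z2) = 848.5 Ω = 848.5∠0.0° Ω.
Step 5 — Source phasor: V = 13.8∠-60.0° V = 6.9 - j11.95 V.
Step 6 — Ohm's law: I = V / Z_total = (6.9 - j11.95) / (848.5) = 0.008132 - j0.01409 A.
Step 7 — Convert to polar: |I| = 0.01626 A, ∠I = -60.0°.

I = 0.01626∠-60.0° A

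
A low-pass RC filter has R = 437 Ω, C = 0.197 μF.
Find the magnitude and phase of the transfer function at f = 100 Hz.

Step 1 — Angular frequency: ω = 2π·100 = 628.3 rad/s.
Step 2 — Transfer function: H(jω) = 1/(1 + jωRC).
Step 3 — Denominator: 1 + jωRC = 1 + j·628.3·437·1.97e-07 = 1 + j0.05409.
Step 4 — H = 0.9971 - j0.05393.
Step 5 — Magnitude: |H| = 0.9985 (-0.0 dB); phase: φ = -3.1°.

|H| = 0.9985 (-0.0 dB), φ = -3.1°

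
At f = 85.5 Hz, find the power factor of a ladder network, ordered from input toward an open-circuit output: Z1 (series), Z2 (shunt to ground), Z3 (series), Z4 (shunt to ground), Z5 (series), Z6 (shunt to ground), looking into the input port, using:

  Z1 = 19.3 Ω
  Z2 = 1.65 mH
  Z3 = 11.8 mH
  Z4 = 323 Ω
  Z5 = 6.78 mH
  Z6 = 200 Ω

Step 1 — Angular frequency: ω = 2π·f = 2π·85.5 = 537.2 rad/s.
Step 2 — Component impedances:
  Z1: Z = R = 19.3 Ω
  Z2: Z = jωL = j·537.2·0.00165 = 0 + j0.8864 Ω
  Z3: Z = jωL = j·537.2·0.0118 = 0 + j6.339 Ω
  Z4: Z = R = 323 Ω
  Z5: Z = jωL = j·537.2·0.00678 = 0 + j3.642 Ω
  Z6: Z = R = 200 Ω
Step 3 — Ladder network (open output): work backward from the far end, alternating series and parallel combinations. Z_in = 19.31 + j0.886 Ω = 19.33∠2.6° Ω.
Step 4 — Power factor: PF = cos(φ) = Re(Z)/|Z| = 19.306/19.327 = 0.9989.
Step 5 — Type: Im(Z) = 0.886 ⇒ lagging (phase φ = 2.6°).

PF = 0.9989 (lagging, φ = 2.6°)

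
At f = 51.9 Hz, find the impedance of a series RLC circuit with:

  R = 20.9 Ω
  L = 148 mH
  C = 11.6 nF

Step 1 — Angular frequency: ω = 2π·f = 2π·51.9 = 326.1 rad/s.
Step 2 — Component impedances:
  R: Z = R = 20.9 Ω
  L: Z = jωL = j·326.1·0.148 = 0 + j48.26 Ω
  C: Z = 1/(jωC) = -j/(ω·C) = 0 - j2.644e+05 Ω
Step 3 — Series combination: Z_total = R + L + C = 20.9 - j2.643e+05 Ω = 2.643e+05∠-90.0° Ω.

Z = 20.9 - j2.643e+05 Ω = 2.643e+05∠-90.0° Ω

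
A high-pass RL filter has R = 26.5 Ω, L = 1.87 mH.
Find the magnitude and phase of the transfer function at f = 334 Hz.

Step 1 — Angular frequency: ω = 2π·334 = 2099 rad/s.
Step 2 — Transfer function: H(jω) = jωL/(R + jωL).
Step 3 — Numerator jωL = j·3.924; denominator R + jωL = 26.5 + j3.924.
Step 4 — H = 0.02146 + j0.1449.
Step 5 — Magnitude: |H| = 0.1465 (-16.7 dB); phase: φ = 81.6°.

|H| = 0.1465 (-16.7 dB), φ = 81.6°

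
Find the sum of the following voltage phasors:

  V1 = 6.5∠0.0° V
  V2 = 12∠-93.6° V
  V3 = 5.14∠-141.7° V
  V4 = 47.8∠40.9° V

Step 1 — Convert each phasor to rectangular form:
  V1 = 6.5·(cos(0.0°) + j·sin(0.0°)) = 6.5 V
  V2 = 12·(cos(-93.6°) + j·sin(-93.6°)) = -0.7535 - j11.98 V
  V3 = 5.14·(cos(-141.7°) + j·sin(-141.7°)) = -4.034 - j3.186 V
  V4 = 47.8·(cos(40.9°) + j·sin(40.9°)) = 36.13 + j31.3 V
Step 2 — Sum components: V_total = 37.84 + j16.13 V.
Step 3 — Convert to polar: |V_total| = 41.14 V, ∠V_total = 23.1°.

V_total = 41.14∠23.1° V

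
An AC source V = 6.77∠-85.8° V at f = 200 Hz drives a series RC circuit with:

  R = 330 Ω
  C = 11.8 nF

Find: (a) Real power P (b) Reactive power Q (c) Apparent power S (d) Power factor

Step 1 — Angular frequency: ω = 2π·f = 2π·200 = 1257 rad/s.
Step 2 — Component impedances:
  R: Z = R = 330 Ω
  C: Z = 1/(jωC) = -j/(ω·C) = 0 - j6.744e+04 Ω
Step 3 — Series combination: Z_total = R + C = 330 - j6.744e+04 Ω = 6.744e+04∠-89.7° Ω.
Step 4 — Source phasor: V = 6.77∠-85.8° V = 0.4958 - j6.752 V.
Step 5 — Current: I = V / Z = 0.0001002 + j6.862e-06 A = 0.0001004∠3.9° A.
Step 6 — Complex power: S = V·I* = 3.326e-06 - j0.0006796 VA.
Step 7 — Real power: P = Re(S) = 3.326e-06 W.
Step 8 — Reactive power: Q = Im(S) = -0.0006796 VAR.
Step 9 — Apparent power: |S| = 0.0006796 VA.
Step 10 — Power factor: PF = P/|S| = 0.004893 (leading).

(a) P = 3.326e-06 W  (b) Q = -0.0006796 VAR  (c) S = 0.0006796 VA  (d) PF = 0.004893 (leading)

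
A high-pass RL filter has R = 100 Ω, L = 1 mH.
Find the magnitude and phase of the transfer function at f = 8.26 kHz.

Step 1 — Angular frequency: ω = 2π·8260 = 5.19e+04 rad/s.
Step 2 — Transfer function: H(jω) = jωL/(R + jωL).
Step 3 — Numerator jωL = j·51.9; denominator R + jωL = 100 + j51.9.
Step 4 — H = 0.2122 + j0.4089.
Step 5 — Magnitude: |H| = 0.4606 (-6.7 dB); phase: φ = 62.6°.

|H| = 0.4606 (-6.7 dB), φ = 62.6°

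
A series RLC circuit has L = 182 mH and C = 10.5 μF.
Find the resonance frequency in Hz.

Step 1 — Resonance condition Im(Z)=0 gives ω₀ = 1/√(LC).
Step 2 — ω₀ = 1/√(0.182·1.05e-05) = 723.4 rad/s.
Step 3 — f₀ = ω₀/(2π) = 115.1 Hz.

f₀ = 115.1 Hz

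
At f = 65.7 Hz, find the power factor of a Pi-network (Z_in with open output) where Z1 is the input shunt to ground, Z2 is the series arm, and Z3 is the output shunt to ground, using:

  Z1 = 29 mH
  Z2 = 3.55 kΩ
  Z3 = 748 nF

Step 1 — Angular frequency: ω = 2π·f = 2π·65.7 = 412.8 rad/s.
Step 2 — Component impedances:
  Z1: Z = jωL = j·412.8·0.029 = 0 + j11.97 Ω
  Z2: Z = R = 3550 Ω
  Z3: Z = 1/(jωC) = -j/(ω·C) = 0 - j3239 Ω
Step 3 — With open output, the series arm Z2 and the output shunt Z3 appear in series to ground: Z2 + Z3 = 3550 - j3239 Ω.
Step 4 — Parallel with input shunt Z1: Z_in = Z1 || (Z2 + Z3) = 0.02211 + j11.99 Ω = 11.99∠89.9° Ω.
Step 5 — Power factor: PF = cos(φ) = Re(Z)/|Z| = 0.02211/11.99 = 0.001844.
Step 6 — Type: Im(Z) = 11.99 ⇒ lagging (phase φ = 89.9°).

PF = 0.001844 (lagging, φ = 89.9°)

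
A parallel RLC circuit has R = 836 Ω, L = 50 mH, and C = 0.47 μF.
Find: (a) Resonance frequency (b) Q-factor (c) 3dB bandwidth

Step 1 — Resonance: ω₀ = 1/√(LC) = 1/√(0.05·4.7e-07) = 6523 rad/s.
Step 2 — f₀ = ω₀/(2π) = 1038 Hz.
Step 3 — Parallel Q: Q = R/(ω₀L) = 836/(6523·0.05) = 2.563.
Step 4 — Bandwidth: Δω = ω₀/Q = 2545 rad/s; BW = Δω/(2π) = 405.1 Hz.

(a) f₀ = 1038 Hz  (b) Q = 2.563  (c) BW = 405.1 Hz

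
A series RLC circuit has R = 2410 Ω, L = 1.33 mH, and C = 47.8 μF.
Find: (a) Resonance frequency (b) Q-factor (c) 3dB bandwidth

Step 1 — Resonance: ω₀ = 1/√(LC) = 1/√(0.00133·4.78e-05) = 3966 rad/s.
Step 2 — f₀ = ω₀/(2π) = 631.2 Hz.
Step 3 — Series Q: Q = ω₀L/R = 3966·0.00133/2410 = 0.002189.
Step 4 — Bandwidth: Δω = ω₀/Q = 1.812e+06 rad/s; BW = Δω/(2π) = 2.884e+05 Hz.

(a) f₀ = 631.2 Hz  (b) Q = 0.002189  (c) BW = 2.884e+05 Hz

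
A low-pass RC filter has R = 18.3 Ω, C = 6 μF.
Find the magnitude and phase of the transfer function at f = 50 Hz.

Step 1 — Angular frequency: ω = 2π·50 = 314.2 rad/s.
Step 2 — Transfer function: H(jω) = 1/(1 + jωRC).
Step 3 — Denominator: 1 + jωRC = 1 + j·314.2·18.3·6e-06 = 1 + j0.03449.
Step 4 — H = 0.9988 - j0.03445.
Step 5 — Magnitude: |H| = 0.9994 (-0.0 dB); phase: φ = -2.0°.

|H| = 0.9994 (-0.0 dB), φ = -2.0°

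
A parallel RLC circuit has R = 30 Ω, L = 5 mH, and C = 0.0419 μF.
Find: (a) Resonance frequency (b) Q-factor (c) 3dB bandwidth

Step 1 — Resonance: ω₀ = 1/√(LC) = 1/√(0.005·4.19e-08) = 6.909e+04 rad/s.
Step 2 — f₀ = ω₀/(2π) = 1.1e+04 Hz.
Step 3 — Parallel Q: Q = R/(ω₀L) = 30/(6.909e+04·0.005) = 0.08684.
Step 4 — Bandwidth: Δω = ω₀/Q = 7.955e+05 rad/s; BW = Δω/(2π) = 1.266e+05 Hz.

(a) f₀ = 1.1e+04 Hz  (b) Q = 0.08684  (c) BW = 1.266e+05 Hz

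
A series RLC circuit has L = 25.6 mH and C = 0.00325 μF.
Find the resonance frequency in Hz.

Step 1 — Resonance condition Im(Z)=0 gives ω₀ = 1/√(LC).
Step 2 — ω₀ = 1/√(0.0256·3.25e-09) = 1.096e+05 rad/s.
Step 3 — f₀ = ω₀/(2π) = 1.745e+04 Hz.

f₀ = 1.745e+04 Hz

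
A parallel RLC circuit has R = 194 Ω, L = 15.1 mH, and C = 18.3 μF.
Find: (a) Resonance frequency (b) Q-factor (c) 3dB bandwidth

Step 1 — Resonance: ω₀ = 1/√(LC) = 1/√(0.0151·1.83e-05) = 1902 rad/s.
Step 2 — f₀ = ω₀/(2π) = 302.8 Hz.
Step 3 — Parallel Q: Q = R/(ω₀L) = 194/(1902·0.0151) = 6.754.
Step 4 — Bandwidth: Δω = ω₀/Q = 281.7 rad/s; BW = Δω/(2π) = 44.83 Hz.

(a) f₀ = 302.8 Hz  (b) Q = 6.754  (c) BW = 44.83 Hz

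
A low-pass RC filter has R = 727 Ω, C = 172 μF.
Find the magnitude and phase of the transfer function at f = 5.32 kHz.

Step 1 — Angular frequency: ω = 2π·5320 = 3.343e+04 rad/s.
Step 2 — Transfer function: H(jω) = 1/(1 + jωRC).
Step 3 — Denominator: 1 + jωRC = 1 + j·3.343e+04·727·0.000172 = 1 + j4180.
Step 4 — H = 5.724e-08 - j0.0002392.
Step 5 — Magnitude: |H| = 0.0002392 (-72.4 dB); phase: φ = -90.0°.

|H| = 0.0002392 (-72.4 dB), φ = -90.0°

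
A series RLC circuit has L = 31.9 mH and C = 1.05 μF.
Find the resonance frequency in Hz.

Step 1 — Resonance condition Im(Z)=0 gives ω₀ = 1/√(LC).
Step 2 — ω₀ = 1/√(0.0319·1.05e-06) = 5464 rad/s.
Step 3 — f₀ = ω₀/(2π) = 869.6 Hz.

f₀ = 869.6 Hz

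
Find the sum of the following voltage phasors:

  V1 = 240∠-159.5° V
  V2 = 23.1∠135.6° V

Step 1 — Convert each phasor to rectangular form:
  V1 = 240·(cos(-159.5°) + j·sin(-159.5°)) = -224.8 - j84.05 V
  V2 = 23.1·(cos(135.6°) + j·sin(135.6°)) = -16.5 + j16.16 V
Step 2 — Sum components: V_total = -241.3 - j67.89 V.
Step 3 — Convert to polar: |V_total| = 250.7 V, ∠V_total = -164.3°.

V_total = 250.7∠-164.3° V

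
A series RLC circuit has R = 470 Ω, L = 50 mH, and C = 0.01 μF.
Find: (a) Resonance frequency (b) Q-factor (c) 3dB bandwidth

Step 1 — Resonance: ω₀ = 1/√(LC) = 1/√(0.05·1e-08) = 4.472e+04 rad/s.
Step 2 — f₀ = ω₀/(2π) = 7118 Hz.
Step 3 — Series Q: Q = ω₀L/R = 4.472e+04·0.05/470 = 4.758.
Step 4 — Bandwidth: Δω = ω₀/Q = 9400 rad/s; BW = Δω/(2π) = 1496 Hz.

(a) f₀ = 7118 Hz  (b) Q = 4.758  (c) BW = 1496 Hz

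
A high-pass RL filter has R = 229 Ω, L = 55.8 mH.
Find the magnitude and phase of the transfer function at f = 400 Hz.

Step 1 — Angular frequency: ω = 2π·400 = 2513 rad/s.
Step 2 — Transfer function: H(jω) = jωL/(R + jωL).
Step 3 — Numerator jωL = j·140.2; denominator R + jωL = 229 + j140.2.
Step 4 — H = 0.2727 + j0.4454.
Step 5 — Magnitude: |H| = 0.5223 (-5.6 dB); phase: φ = 58.5°.

|H| = 0.5223 (-5.6 dB), φ = 58.5°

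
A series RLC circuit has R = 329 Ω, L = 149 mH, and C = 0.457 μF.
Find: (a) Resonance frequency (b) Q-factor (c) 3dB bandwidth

Step 1 — Resonance condition Im(Z)=0 gives ω₀ = 1/√(LC).
Step 2 — ω₀ = 1/√(0.149·4.57e-07) = 3832 rad/s.
Step 3 — f₀ = ω₀/(2π) = 609.9 Hz.
Step 4 — Series Q: Q = ω₀L/R = 3832·0.149/329 = 1.736.
Step 5 — 3dB bandwidth: Δω = ω₀/Q = 2208 rad/s; BW = Δω/(2π) = 351.4 Hz.

(a) f₀ = 609.9 Hz  (b) Q = 1.736  (c) BW = 351.4 Hz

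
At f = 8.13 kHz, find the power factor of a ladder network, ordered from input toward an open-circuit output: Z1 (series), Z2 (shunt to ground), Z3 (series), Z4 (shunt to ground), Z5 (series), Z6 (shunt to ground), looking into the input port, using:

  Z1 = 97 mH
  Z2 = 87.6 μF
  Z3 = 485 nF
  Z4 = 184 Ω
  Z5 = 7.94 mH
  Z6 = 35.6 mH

Step 1 — Angular frequency: ω = 2π·f = 2π·8130 = 5.108e+04 rad/s.
Step 2 — Component impedances:
  Z1: Z = jωL = j·5.108e+04·0.097 = 0 + j4955 Ω
  Z2: Z = 1/(jωC) = -j/(ω·C) = 0 - j0.2235 Ω
  Z3: Z = 1/(jωC) = -j/(ω·C) = 0 - j40.36 Ω
  Z4: Z = R = 184 Ω
  Z5: Z = jωL = j·5.108e+04·0.00794 = 0 + j405.6 Ω
  Z6: Z = jωL = j·5.108e+04·0.0356 = 0 + j1819 Ω
Step 3 — Ladder network (open output): work backward from the far end, alternating series and parallel combinations. Z_in = 0.0002681 + j4955 Ω = 4955∠90.0° Ω.
Step 4 — Power factor: PF = cos(φ) = Re(Z)/|Z| = 0.00026807/4954.8 = 5.41e-08.
Step 5 — Type: Im(Z) = 4955 ⇒ lagging (phase φ = 90.0°).

PF = 5.41e-08 (lagging, φ = 90.0°)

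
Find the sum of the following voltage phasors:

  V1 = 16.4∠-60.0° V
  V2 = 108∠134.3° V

Step 1 — Convert each phasor to rectangular form:
  V1 = 16.4·(cos(-60.0°) + j·sin(-60.0°)) = 8.2 - j14.2 V
  V2 = 108·(cos(134.3°) + j·sin(134.3°)) = -75.43 + j77.29 V
Step 2 — Sum components: V_total = -67.23 + j63.09 V.
Step 3 — Convert to polar: |V_total| = 92.2 V, ∠V_total = 136.8°.

V_total = 92.2∠136.8° V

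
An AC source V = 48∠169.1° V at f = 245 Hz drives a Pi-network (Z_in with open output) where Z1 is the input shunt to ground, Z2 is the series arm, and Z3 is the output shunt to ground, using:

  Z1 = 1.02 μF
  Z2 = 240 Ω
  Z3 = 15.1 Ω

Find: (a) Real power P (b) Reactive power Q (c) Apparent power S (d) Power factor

Step 1 — Angular frequency: ω = 2π·f = 2π·245 = 1539 rad/s.
Step 2 — Component impedances:
  Z1: Z = 1/(jωC) = -j/(ω·C) = 0 - j636.9 Ω
  Z2: Z = R = 240 Ω
  Z3: Z = R = 15.1 Ω
Step 3 — With open output, the series arm Z2 and the output shunt Z3 appear in series to ground: Z2 + Z3 = 255.1 Ω.
Step 4 — Parallel with input shunt Z1: Z_in = Z1 || (Z2 + Z3) = 219.8 - j88.05 Ω = 236.8∠-21.8° Ω.
Step 5 — Source phasor: V = 48∠169.1° V = -47.13 + j9.077 V.
Step 6 — Current: I = V / Z = -0.199 - j0.03843 A = 0.2027∠-169.1° A.
Step 7 — Complex power: S = V·I* = 9.032 - j3.618 VA.
Step 8 — Real power: P = Re(S) = 9.032 W.
Step 9 — Reactive power: Q = Im(S) = -3.618 VAR.
Step 10 — Apparent power: |S| = 9.729 VA.
Step 11 — Power factor: PF = P/|S| = 0.9283 (leading).

(a) P = 9.032 W  (b) Q = -3.618 VAR  (c) S = 9.729 VA  (d) PF = 0.9283 (leading)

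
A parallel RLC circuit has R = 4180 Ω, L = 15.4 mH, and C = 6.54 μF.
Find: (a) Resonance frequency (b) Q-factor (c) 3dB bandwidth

Step 1 — Resonance: ω₀ = 1/√(LC) = 1/√(0.0154·6.54e-06) = 3151 rad/s.
Step 2 — f₀ = ω₀/(2π) = 501.5 Hz.
Step 3 — Parallel Q: Q = R/(ω₀L) = 4180/(3151·0.0154) = 86.14.
Step 4 — Bandwidth: Δω = ω₀/Q = 36.58 rad/s; BW = Δω/(2π) = 5.822 Hz.

(a) f₀ = 501.5 Hz  (b) Q = 86.14  (c) BW = 5.822 Hz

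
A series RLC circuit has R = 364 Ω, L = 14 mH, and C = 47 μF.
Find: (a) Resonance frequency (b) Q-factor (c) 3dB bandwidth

Step 1 — Resonance condition Im(Z)=0 gives ω₀ = 1/√(LC).
Step 2 — ω₀ = 1/√(0.014·4.7e-05) = 1233 rad/s.
Step 3 — f₀ = ω₀/(2π) = 196.2 Hz.
Step 4 — Series Q: Q = ω₀L/R = 1233·0.014/364 = 0.04741.
Step 5 — 3dB bandwidth: Δω = ω₀/Q = 2.6e+04 rad/s; BW = Δω/(2π) = 4138 Hz.

(a) f₀ = 196.2 Hz  (b) Q = 0.04741  (c) BW = 4138 Hz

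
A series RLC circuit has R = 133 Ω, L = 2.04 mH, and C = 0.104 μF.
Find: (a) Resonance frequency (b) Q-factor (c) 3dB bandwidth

Step 1 — Resonance: ω₀ = 1/√(LC) = 1/√(0.00204·1.04e-07) = 6.865e+04 rad/s.
Step 2 — f₀ = ω₀/(2π) = 1.093e+04 Hz.
Step 3 — Series Q: Q = ω₀L/R = 6.865e+04·0.00204/133 = 1.053.
Step 4 — Bandwidth: Δω = ω₀/Q = 6.52e+04 rad/s; BW = Δω/(2π) = 1.038e+04 Hz.

(a) f₀ = 1.093e+04 Hz  (b) Q = 1.053  (c) BW = 1.038e+04 Hz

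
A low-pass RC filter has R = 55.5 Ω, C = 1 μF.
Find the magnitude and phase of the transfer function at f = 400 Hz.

Step 1 — Angular frequency: ω = 2π·400 = 2513 rad/s.
Step 2 — Transfer function: H(jω) = 1/(1 + jωRC).
Step 3 — Denominator: 1 + jωRC = 1 + j·2513·55.5·1e-06 = 1 + j0.1395.
Step 4 — H = 0.9809 - j0.1368.
Step 5 — Magnitude: |H| = 0.9904 (-0.1 dB); phase: φ = -7.9°.

|H| = 0.9904 (-0.1 dB), φ = -7.9°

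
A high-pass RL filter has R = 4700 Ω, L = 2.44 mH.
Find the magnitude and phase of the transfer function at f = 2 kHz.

Step 1 — Angular frequency: ω = 2π·2000 = 1.257e+04 rad/s.
Step 2 — Transfer function: H(jω) = jωL/(R + jωL).
Step 3 — Numerator jωL = j·30.66; denominator R + jωL = 4700 + j30.66.
Step 4 — H = 4.256e-05 + j0.006524.
Step 5 — Magnitude: |H| = 0.006524 (-43.7 dB); phase: φ = 89.6°.

|H| = 0.006524 (-43.7 dB), φ = 89.6°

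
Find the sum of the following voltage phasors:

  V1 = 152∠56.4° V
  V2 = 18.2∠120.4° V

Step 1 — Convert each phasor to rectangular form:
  V1 = 152·(cos(56.4°) + j·sin(56.4°)) = 84.12 + j126.6 V
  V2 = 18.2·(cos(120.4°) + j·sin(120.4°)) = -9.21 + j15.7 V
Step 2 — Sum components: V_total = 74.91 + j142.3 V.
Step 3 — Convert to polar: |V_total| = 160.8 V, ∠V_total = 62.2°.

V_total = 160.8∠62.2° V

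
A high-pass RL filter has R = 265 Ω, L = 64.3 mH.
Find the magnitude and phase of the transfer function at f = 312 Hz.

Step 1 — Angular frequency: ω = 2π·312 = 1960 rad/s.
Step 2 — Transfer function: H(jω) = jωL/(R + jωL).
Step 3 — Numerator jωL = j·126.1; denominator R + jωL = 265 + j126.1.
Step 4 — H = 0.1845 + j0.3879.
Step 5 — Magnitude: |H| = 0.4295 (-7.3 dB); phase: φ = 64.6°.

|H| = 0.4295 (-7.3 dB), φ = 64.6°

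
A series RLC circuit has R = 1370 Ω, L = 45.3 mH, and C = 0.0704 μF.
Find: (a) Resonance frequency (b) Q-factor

Step 1 — Resonance condition Im(Z)=0 gives ω₀ = 1/√(LC).
Step 2 — ω₀ = 1/√(0.0453·7.04e-08) = 1.771e+04 rad/s.
Step 3 — f₀ = ω₀/(2π) = 2818 Hz.
Step 4 — Series Q: Q = ω₀L/R = 1.771e+04·0.0453/1370 = 0.5855.

(a) f₀ = 2818 Hz  (b) Q = 0.5855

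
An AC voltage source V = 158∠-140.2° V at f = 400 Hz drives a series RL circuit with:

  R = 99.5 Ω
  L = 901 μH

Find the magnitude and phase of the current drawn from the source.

Step 1 — Angular frequency: ω = 2π·f = 2π·400 = 2513 rad/s.
Step 2 — Component impedances:
  R: Z = R = 99.5 Ω
  L: Z = jωL = j·2513·0.000901 = 0 + j2.264 Ω
Step 3 — Series combination: Z_total = R + L = 99.5 + j2.264 Ω = 99.53∠1.3° Ω.
Step 4 — Source phasor: V = 158∠-140.2° V = -121.4 - j101.1 V.
Step 5 — Ohm's law: I = V / Z_total = (-121.4 - j101.1) / (99.5 + j2.264) = -1.242 - j0.9882 A.
Step 6 — Convert to polar: |I| = 1.588 A, ∠I = -141.5°.

I = 1.588∠-141.5° A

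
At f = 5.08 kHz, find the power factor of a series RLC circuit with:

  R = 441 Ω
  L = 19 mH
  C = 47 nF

Step 1 — Angular frequency: ω = 2π·f = 2π·5080 = 3.192e+04 rad/s.
Step 2 — Component impedances:
  R: Z = R = 441 Ω
  L: Z = jωL = j·3.192e+04·0.019 = 0 + j606.5 Ω
  C: Z = 1/(jωC) = -j/(ω·C) = 0 - j666.6 Ω
Step 3 — Series combination: Z_total = R + L + C = 441 - j60.14 Ω = 445.1∠-7.8° Ω.
Step 4 — Power factor: PF = cos(φ) = Re(Z)/|Z| = 441/445.1 = 0.9908.
Step 5 — Type: Im(Z) = -60.14 ⇒ leading (phase φ = -7.8°).

PF = 0.9908 (leading, φ = -7.8°)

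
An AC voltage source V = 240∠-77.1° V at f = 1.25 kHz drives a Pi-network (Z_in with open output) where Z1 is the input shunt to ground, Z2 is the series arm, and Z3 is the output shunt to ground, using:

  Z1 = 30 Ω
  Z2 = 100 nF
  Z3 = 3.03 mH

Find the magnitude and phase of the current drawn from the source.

Step 1 — Angular frequency: ω = 2π·f = 2π·1250 = 7854 rad/s.
Step 2 — Component impedances:
  Z1: Z = R = 30 Ω
  Z2: Z = 1/(jωC) = -j/(ω·C) = 0 - j1273 Ω
  Z3: Z = jωL = j·7854·0.00303 = 0 + j23.8 Ω
Step 3 — With open output, the series arm Z2 and the output shunt Z3 appear in series to ground: Z2 + Z3 = 0 - j1249 Ω.
Step 4 — Parallel with input shunt Z1: Z_in = Z1 || (Z2 + Z3) = 29.98 - j0.7199 Ω = 29.99∠-1.4° Ω.
Step 5 — Source phasor: V = 240∠-77.1° V = 53.58 - j233.9 V.
Step 6 — Ohm's law: I = V / Z_total = (53.58 - j233.9) / (29.98 - j0.7199) = 1.973 - j7.755 A.
Step 7 — Convert to polar: |I| = 8.002 A, ∠I = -75.7°.

I = 8.002∠-75.7° A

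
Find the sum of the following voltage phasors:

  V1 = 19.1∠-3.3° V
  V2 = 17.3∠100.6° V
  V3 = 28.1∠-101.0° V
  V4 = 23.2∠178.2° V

Step 1 — Convert each phasor to rectangular form:
  V1 = 19.1·(cos(-3.3°) + j·sin(-3.3°)) = 19.07 - j1.099 V
  V2 = 17.3·(cos(100.6°) + j·sin(100.6°)) = -3.182 + j17 V
  V3 = 28.1·(cos(-101.0°) + j·sin(-101.0°)) = -5.362 - j27.58 V
  V4 = 23.2·(cos(178.2°) + j·sin(178.2°)) = -23.19 + j0.7287 V
Step 2 — Sum components: V_total = -12.66 - j10.95 V.
Step 3 — Convert to polar: |V_total| = 16.74 V, ∠V_total = -139.2°.

V_total = 16.74∠-139.2° V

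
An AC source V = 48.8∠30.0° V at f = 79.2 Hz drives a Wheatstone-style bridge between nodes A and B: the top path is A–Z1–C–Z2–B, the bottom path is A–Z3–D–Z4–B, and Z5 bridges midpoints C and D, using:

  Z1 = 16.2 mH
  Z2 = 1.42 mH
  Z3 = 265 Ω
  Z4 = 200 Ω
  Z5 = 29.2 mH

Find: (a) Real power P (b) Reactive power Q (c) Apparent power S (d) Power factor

Step 1 — Angular frequency: ω = 2π·f = 2π·79.2 = 497.6 rad/s.
Step 2 — Component impedances:
  Z1: Z = jωL = j·497.6·0.0162 = 0 + j8.062 Ω
  Z2: Z = jωL = j·497.6·0.00142 = 0 + j0.7066 Ω
  Z3: Z = R = 265 Ω
  Z4: Z = R = 200 Ω
  Z5: Z = jωL = j·497.6·0.0292 = 0 + j14.53 Ω
Step 3 — Bridge requires nodal analysis (the Z5 bridge couples midpoints C and D, so the two paths cannot be reduced to a simple series/parallel combination). Setting node B to ground and injecting 1 A at node A, the 3-node admittance system at A, C, D solves to V_A = Z_AB = 0.2455 + j8.751 Ω = 8.754∠88.4° Ω.
Step 4 — Source phasor: V = 48.8∠30.0° V = 42.26 + j24.4 V.
Step 5 — Current: I = V / Z = 2.922 - j4.748 A = 5.575∠-58.4° A.
Step 6 — Complex power: S = V·I* = 7.629 + j271.9 VA.
Step 7 — Real power: P = Re(S) = 7.629 W.
Step 8 — Reactive power: Q = Im(S) = 271.9 VAR.
Step 9 — Apparent power: |S| = 272 VA.
Step 10 — Power factor: PF = P/|S| = 0.02804 (lagging).

(a) P = 7.629 W  (b) Q = 271.9 VAR  (c) S = 272 VA  (d) PF = 0.02804 (lagging)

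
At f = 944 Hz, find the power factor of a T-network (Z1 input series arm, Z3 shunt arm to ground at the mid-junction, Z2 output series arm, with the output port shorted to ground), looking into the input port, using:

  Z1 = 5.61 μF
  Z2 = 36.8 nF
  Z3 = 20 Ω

Step 1 — Angular frequency: ω = 2π·f = 2π·944 = 5931 rad/s.
Step 2 — Component impedances:
  Z1: Z = 1/(jωC) = -j/(ω·C) = 0 - j30.05 Ω
  Z2: Z = 1/(jωC) = -j/(ω·C) = 0 - j4581 Ω
  Z3: Z = R = 20 Ω
Step 3 — With the output port shorted to ground, the output series arm Z2 runs from the junction to ground; the shunt arm Z3 also runs from the junction to ground. They appear in parallel: Z3 || Z2 = 20 - j0.08731 Ω.
Step 4 — Series with input arm Z1: Z_in = Z1 + (Z3 || Z2) = 20 - j30.14 Ω = 36.17∠-56.4° Ω.
Step 5 — Power factor: PF = cos(φ) = Re(Z)/|Z| = 20/36.17 = 0.5529.
Step 6 — Type: Im(Z) = -30.14 ⇒ leading (phase φ = -56.4°).

PF = 0.5529 (leading, φ = -56.4°)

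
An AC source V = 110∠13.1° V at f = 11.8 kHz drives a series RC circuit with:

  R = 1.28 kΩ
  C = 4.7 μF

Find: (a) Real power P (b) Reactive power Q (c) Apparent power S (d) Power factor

Step 1 — Angular frequency: ω = 2π·f = 2π·1.18e+04 = 7.414e+04 rad/s.
Step 2 — Component impedances:
  R: Z = R = 1280 Ω
  C: Z = 1/(jωC) = -j/(ω·C) = 0 - j2.87 Ω
Step 3 — Series combination: Z_total = R + C = 1280 - j2.87 Ω = 1280∠-0.1° Ω.
Step 4 — Source phasor: V = 110∠13.1° V = 107.1 + j24.93 V.
Step 5 — Current: I = V / Z = 0.08366 + j0.01967 A = 0.08594∠13.2° A.
Step 6 — Complex power: S = V·I* = 9.453 - j0.02119 VA.
Step 7 — Real power: P = Re(S) = 9.453 W.
Step 8 — Reactive power: Q = Im(S) = -0.02119 VAR.
Step 9 — Apparent power: |S| = 9.453 VA.
Step 10 — Power factor: PF = P/|S| = 1 (leading).

(a) P = 9.453 W  (b) Q = -0.02119 VAR  (c) S = 9.453 VA  (d) PF = 1 (leading)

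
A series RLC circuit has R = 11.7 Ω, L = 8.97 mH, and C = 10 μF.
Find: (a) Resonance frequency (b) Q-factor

Step 1 — Resonance condition Im(Z)=0 gives ω₀ = 1/√(LC).
Step 2 — ω₀ = 1/√(0.00897·1e-05) = 3339 rad/s.
Step 3 — f₀ = ω₀/(2π) = 531.4 Hz.
Step 4 — Series Q: Q = ω₀L/R = 3339·0.00897/11.7 = 2.56.

(a) f₀ = 531.4 Hz  (b) Q = 2.56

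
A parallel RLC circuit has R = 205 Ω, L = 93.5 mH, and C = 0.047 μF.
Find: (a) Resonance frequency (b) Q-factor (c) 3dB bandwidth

Step 1 — Resonance: ω₀ = 1/√(LC) = 1/√(0.0935·4.7e-08) = 1.508e+04 rad/s.
Step 2 — f₀ = ω₀/(2π) = 2401 Hz.
Step 3 — Parallel Q: Q = R/(ω₀L) = 205/(1.508e+04·0.0935) = 0.1453.
Step 4 — Bandwidth: Δω = ω₀/Q = 1.038e+05 rad/s; BW = Δω/(2π) = 1.652e+04 Hz.

(a) f₀ = 2401 Hz  (b) Q = 0.1453  (c) BW = 1.652e+04 Hz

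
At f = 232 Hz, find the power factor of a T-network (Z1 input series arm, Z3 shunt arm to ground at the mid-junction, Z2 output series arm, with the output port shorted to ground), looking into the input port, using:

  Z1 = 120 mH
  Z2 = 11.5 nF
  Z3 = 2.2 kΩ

Step 1 — Angular frequency: ω = 2π·f = 2π·232 = 1458 rad/s.
Step 2 — Component impedances:
  Z1: Z = jωL = j·1458·0.12 = 0 + j174.9 Ω
  Z2: Z = 1/(jωC) = -j/(ω·C) = 0 - j5.965e+04 Ω
  Z3: Z = R = 2200 Ω
Step 3 — With the output port shorted to ground, the output series arm Z2 runs from the junction to ground; the shunt arm Z3 also runs from the junction to ground. They appear in parallel: Z3 || Z2 = 2197 - j81.03 Ω.
Step 4 — Series with input arm Z1: Z_in = Z1 + (Z3 || Z2) = 2197 + j93.9 Ω = 2199∠2.4° Ω.
Step 5 — Power factor: PF = cos(φ) = Re(Z)/|Z| = 2197/2199 = 0.9991.
Step 6 — Type: Im(Z) = 93.9 ⇒ lagging (phase φ = 2.4°).

PF = 0.9991 (lagging, φ = 2.4°)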